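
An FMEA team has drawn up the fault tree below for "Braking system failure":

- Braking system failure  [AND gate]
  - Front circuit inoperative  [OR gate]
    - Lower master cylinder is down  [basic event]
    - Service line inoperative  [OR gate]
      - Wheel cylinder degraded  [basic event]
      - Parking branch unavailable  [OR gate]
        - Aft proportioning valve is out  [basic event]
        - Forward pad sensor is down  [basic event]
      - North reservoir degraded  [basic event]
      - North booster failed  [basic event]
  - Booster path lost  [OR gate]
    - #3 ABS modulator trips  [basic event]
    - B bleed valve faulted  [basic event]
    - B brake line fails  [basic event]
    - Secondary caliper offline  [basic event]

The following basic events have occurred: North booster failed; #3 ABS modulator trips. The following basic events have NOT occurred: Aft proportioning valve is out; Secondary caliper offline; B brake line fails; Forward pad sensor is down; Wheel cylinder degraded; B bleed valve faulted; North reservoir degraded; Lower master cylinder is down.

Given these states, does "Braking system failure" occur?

Yes

Parking branch unavailable [OR]: Aft proportioning valve is out=not, Forward pad sensor is down=not → no input occurs → does not occur.
Service line inoperative [OR]: Wheel cylinder degraded=not, Parking branch unavailable=not, North reservoir degraded=not, North booster failed=occurs → at least one input occurs → occurs.
Front circuit inoperative [OR]: Lower master cylinder is down=not, Service line inoperative=occurs → at least one input occurs → occurs.
Booster path lost [OR]: #3 ABS modulator trips=occurs, B bleed valve faulted=not, B brake line fails=not, Secondary caliper offline=not → at least one input occurs → occurs.
Braking system failure [AND]: Front circuit inoperative=occurs, Booster path lost=occurs → all inputs occur → occurs.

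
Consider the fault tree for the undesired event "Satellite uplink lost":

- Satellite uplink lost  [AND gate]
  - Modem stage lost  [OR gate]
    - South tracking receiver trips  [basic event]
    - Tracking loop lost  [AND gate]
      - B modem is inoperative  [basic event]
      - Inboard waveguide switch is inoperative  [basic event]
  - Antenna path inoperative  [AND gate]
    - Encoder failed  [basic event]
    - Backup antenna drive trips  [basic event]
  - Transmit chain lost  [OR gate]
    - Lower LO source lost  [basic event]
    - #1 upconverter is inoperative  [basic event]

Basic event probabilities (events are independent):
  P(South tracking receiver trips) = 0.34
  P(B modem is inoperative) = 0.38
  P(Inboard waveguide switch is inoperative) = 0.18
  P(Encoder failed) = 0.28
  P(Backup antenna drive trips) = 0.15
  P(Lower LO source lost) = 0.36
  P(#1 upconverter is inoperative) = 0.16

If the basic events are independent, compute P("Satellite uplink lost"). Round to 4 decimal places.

0.0075

P(Tracking loop lost) [AND] = 0.38 × 0.18 = 0.068400
P(Modem stage lost) [OR] = 1 − (1−0.34) × (1−0.068400) = 0.385144
P(Antenna path inoperative) [AND] = 0.28 × 0.15 = 0.042000
P(Transmit chain lost) [OR] = 1 − (1−0.36) × (1−0.16) = 0.462400
P(Satellite uplink lost) [AND] = 0.385144 × 0.042000 × 0.462400 = 0.007480
Rounded to 4 decimal places: P(Satellite uplink lost) ≈ 0.0075.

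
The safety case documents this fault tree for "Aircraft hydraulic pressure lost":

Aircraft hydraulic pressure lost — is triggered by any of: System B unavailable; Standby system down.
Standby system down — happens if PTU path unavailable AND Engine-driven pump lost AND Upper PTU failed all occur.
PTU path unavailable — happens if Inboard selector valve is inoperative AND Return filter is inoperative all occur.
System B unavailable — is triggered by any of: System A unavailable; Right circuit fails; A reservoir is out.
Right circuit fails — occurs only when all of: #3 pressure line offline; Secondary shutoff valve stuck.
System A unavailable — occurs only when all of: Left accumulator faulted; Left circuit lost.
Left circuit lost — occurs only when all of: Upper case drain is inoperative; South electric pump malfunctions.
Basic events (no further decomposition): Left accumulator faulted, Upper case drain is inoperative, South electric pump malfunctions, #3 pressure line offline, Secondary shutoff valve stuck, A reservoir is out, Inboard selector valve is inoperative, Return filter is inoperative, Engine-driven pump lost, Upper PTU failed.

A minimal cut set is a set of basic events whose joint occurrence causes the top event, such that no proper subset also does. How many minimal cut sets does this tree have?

4

Left circuit lost [AND]: one cut set from each child combined → 1 × 1 = 1 cut set(s).
System A unavailable [AND]: one cut set from each child combined → 1 × 1 = 1 cut set(s).
Right circuit fails [AND]: one cut set from each child combined → 1 × 1 = 1 cut set(s).
System B unavailable [OR]: union of children's cut sets → 3 cut set(s).
PTU path unavailable [AND]: one cut set from each child combined → 1 × 1 = 1 cut set(s).
Standby system down [AND]: one cut set from each child combined → 1 × 1 × 1 = 1 cut set(s).
Aircraft hydraulic pressure lost [OR]: union of children's cut sets → 4 cut set(s).
Minimal cut sets: {Left accumulator faulted, South electric pump malfunctions, Upper case drain is inoperative}; {#3 pressure line offline, Secondary shutoff valve stuck}; {A reservoir is out}; {Engine-driven pump lost, Inboard selector valve is inoperative, Return filter is inoperative, Upper PTU failed}.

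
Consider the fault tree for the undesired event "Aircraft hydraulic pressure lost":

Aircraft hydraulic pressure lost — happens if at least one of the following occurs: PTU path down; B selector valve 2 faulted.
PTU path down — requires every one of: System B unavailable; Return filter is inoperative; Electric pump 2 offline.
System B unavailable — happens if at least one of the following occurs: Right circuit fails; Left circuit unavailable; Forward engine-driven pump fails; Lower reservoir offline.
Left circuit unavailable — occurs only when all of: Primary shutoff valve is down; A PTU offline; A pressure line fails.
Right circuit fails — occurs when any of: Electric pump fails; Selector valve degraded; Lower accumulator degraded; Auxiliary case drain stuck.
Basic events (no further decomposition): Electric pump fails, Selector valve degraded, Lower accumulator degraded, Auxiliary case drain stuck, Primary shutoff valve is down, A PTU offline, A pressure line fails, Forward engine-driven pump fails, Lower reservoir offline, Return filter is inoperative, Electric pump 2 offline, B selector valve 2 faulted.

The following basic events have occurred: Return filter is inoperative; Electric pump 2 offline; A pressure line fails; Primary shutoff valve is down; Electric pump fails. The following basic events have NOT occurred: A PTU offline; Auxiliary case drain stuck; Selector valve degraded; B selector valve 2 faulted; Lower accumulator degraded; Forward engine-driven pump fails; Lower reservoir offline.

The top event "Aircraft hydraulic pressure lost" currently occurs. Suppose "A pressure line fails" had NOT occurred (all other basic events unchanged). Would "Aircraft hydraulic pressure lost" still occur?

Counterfactual: set "A pressure line fails" to not occurred.
Right circuit fails [OR]: Electric pump fails=occurs, Selector valve degraded=not, Lower accumulator degraded=not, Auxiliary case drain stuck=not → at least one input occurs → occurs.
Left circuit unavailable [AND]: Primary shutoff valve is down=occurs, A PTU offline=not, A pressure line fails=not → not all inputs occur → does not occur.
System B unavailable [OR]: Right circuit fails=occurs, Left circuit unavailable=not, Forward engine-driven pump fails=not, Lower reservoir offline=not → at least one input occurs → occurs.
PTU path down [AND]: System B unavailable=occurs, Return filter is inoperative=occurs, Electric pump 2 offline=occurs → all inputs occur → occurs.
Aircraft hydraulic pressure lost [OR]: PTU path down=occurs, B selector valve 2 faulted=not → at least one input occurs → occurs.

Yes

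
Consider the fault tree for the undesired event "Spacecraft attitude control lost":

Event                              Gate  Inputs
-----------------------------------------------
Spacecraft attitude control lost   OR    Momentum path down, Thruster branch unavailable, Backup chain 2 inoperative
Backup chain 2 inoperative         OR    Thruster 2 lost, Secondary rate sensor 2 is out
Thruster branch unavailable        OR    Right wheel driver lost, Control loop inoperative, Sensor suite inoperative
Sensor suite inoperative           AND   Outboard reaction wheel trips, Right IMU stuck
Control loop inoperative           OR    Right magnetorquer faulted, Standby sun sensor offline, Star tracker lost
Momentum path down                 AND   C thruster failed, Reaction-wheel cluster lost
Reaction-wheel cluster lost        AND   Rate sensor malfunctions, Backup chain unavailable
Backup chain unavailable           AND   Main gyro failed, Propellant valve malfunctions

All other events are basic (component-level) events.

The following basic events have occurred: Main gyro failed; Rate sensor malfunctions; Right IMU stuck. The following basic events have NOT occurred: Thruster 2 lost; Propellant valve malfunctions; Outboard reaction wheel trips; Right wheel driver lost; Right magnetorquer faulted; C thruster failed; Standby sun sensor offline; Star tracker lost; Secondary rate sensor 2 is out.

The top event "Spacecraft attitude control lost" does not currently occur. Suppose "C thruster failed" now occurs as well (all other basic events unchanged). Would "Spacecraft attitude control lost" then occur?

No

Counterfactual: set "C thruster failed" to occurred.
Backup chain unavailable [AND]: Main gyro failed=occurs, Propellant valve malfunctions=not → not all inputs occur → does not occur.
Reaction-wheel cluster lost [AND]: Rate sensor malfunctions=occurs, Backup chain unavailable=not → not all inputs occur → does not occur.
Momentum path down [AND]: C thruster failed=occurs, Reaction-wheel cluster lost=not → not all inputs occur → does not occur.
Control loop inoperative [OR]: Right magnetorquer faulted=not, Standby sun sensor offline=not, Star tracker lost=not → no input occurs → does not occur.
Sensor suite inoperative [AND]: Outboard reaction wheel trips=not, Right IMU stuck=occurs → not all inputs occur → does not occur.
Thruster branch unavailable [OR]: Right wheel driver lost=not, Control loop inoperative=not, Sensor suite inoperative=not → no input occurs → does not occur.
Backup chain 2 inoperative [OR]: Thruster 2 lost=not, Secondary rate sensor 2 is out=not → no input occurs → does not occur.
Spacecraft attitude control lost [OR]: Momentum path down=not, Thruster branch unavailable=not, Backup chain 2 inoperative=not → no input occurs → does not occur.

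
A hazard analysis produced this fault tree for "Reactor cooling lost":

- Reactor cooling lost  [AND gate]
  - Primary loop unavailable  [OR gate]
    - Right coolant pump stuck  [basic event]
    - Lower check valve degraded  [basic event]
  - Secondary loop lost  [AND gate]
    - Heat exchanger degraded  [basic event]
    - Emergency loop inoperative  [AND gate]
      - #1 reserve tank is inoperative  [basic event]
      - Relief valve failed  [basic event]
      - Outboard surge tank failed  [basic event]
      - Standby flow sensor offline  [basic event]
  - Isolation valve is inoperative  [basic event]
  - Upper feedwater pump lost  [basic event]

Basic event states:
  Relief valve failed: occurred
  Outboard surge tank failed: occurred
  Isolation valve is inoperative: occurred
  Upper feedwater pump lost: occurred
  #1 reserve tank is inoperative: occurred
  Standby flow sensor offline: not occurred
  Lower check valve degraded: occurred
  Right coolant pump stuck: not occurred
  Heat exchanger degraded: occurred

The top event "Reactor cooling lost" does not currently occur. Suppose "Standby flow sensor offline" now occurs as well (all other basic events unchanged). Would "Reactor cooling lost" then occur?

Counterfactual: set "Standby flow sensor offline" to occurred.
Primary loop unavailable [OR]: Right coolant pump stuck=not, Lower check valve degraded=occurs → at least one input occurs → occurs.
Emergency loop inoperative [AND]: #1 reserve tank is inoperative=occurs, Relief valve failed=occurs, Outboard surge tank failed=occurs, Standby flow sensor offline=occurs → all inputs occur → occurs.
Secondary loop lost [AND]: Heat exchanger degraded=occurs, Emergency loop inoperative=occurs → all inputs occur → occurs.
Reactor cooling lost [AND]: Primary loop unavailable=occurs, Secondary loop lost=occurs, Isolation valve is inoperative=occurs, Upper feedwater pump lost=occurs → all inputs occur → occurs.

Yes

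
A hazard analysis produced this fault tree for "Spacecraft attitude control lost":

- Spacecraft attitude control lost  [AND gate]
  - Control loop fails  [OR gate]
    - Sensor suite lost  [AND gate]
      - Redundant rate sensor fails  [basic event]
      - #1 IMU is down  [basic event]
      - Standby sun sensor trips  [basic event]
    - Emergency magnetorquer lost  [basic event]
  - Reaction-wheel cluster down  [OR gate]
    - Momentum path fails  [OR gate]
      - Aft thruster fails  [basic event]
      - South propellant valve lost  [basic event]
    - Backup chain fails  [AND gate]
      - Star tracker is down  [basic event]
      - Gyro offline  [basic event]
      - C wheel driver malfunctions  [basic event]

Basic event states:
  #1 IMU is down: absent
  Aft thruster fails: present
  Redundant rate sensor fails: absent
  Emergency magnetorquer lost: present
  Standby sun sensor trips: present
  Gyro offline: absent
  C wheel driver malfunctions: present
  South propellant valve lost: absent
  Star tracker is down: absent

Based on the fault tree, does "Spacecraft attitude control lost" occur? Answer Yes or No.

Yes

Sensor suite lost [AND]: Redundant rate sensor fails=not, #1 IMU is down=not, Standby sun sensor trips=occurs → not all inputs occur → does not occur.
Control loop fails [OR]: Sensor suite lost=not, Emergency magnetorquer lost=occurs → at least one input occurs → occurs.
Momentum path fails [OR]: Aft thruster fails=occurs, South propellant valve lost=not → at least one input occurs → occurs.
Backup chain fails [AND]: Star tracker is down=not, Gyro offline=not, C wheel driver malfunctions=occurs → not all inputs occur → does not occur.
Reaction-wheel cluster down [OR]: Momentum path fails=occurs, Backup chain fails=not → at least one input occurs → occurs.
Spacecraft attitude control lost [AND]: Control loop fails=occurs, Reaction-wheel cluster down=occurs → all inputs occur → occurs.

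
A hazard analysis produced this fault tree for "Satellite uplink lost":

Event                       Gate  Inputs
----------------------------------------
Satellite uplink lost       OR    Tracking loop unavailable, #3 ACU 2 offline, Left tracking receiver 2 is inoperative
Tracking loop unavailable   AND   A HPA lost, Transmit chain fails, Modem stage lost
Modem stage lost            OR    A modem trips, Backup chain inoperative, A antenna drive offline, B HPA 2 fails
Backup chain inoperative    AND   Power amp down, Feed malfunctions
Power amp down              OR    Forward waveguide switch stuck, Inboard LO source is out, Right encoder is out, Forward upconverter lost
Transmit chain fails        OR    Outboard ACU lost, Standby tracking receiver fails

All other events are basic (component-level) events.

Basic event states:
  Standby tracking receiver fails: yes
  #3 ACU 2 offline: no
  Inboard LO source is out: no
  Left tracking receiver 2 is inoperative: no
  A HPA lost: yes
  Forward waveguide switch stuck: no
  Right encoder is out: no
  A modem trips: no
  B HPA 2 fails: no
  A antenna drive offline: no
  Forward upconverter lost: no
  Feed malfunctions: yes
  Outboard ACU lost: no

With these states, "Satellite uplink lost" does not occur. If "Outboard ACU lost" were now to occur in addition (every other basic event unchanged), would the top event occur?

No

Counterfactual: set "Outboard ACU lost" to occurred.
Transmit chain fails [OR]: Outboard ACU lost=occurs, Standby tracking receiver fails=occurs → at least one input occurs → occurs.
Power amp down [OR]: Forward waveguide switch stuck=not, Inboard LO source is out=not, Right encoder is out=not, Forward upconverter lost=not → no input occurs → does not occur.
Backup chain inoperative [AND]: Power amp down=not, Feed malfunctions=occurs → not all inputs occur → does not occur.
Modem stage lost [OR]: A modem trips=not, Backup chain inoperative=not, A antenna drive offline=not, B HPA 2 fails=not → no input occurs → does not occur.
Tracking loop unavailable [AND]: A HPA lost=occurs, Transmit chain fails=occurs, Modem stage lost=not → not all inputs occur → does not occur.
Satellite uplink lost [OR]: Tracking loop unavailable=not, #3 ACU 2 offline=not, Left tracking receiver 2 is inoperative=not → no input occurs → does not occur.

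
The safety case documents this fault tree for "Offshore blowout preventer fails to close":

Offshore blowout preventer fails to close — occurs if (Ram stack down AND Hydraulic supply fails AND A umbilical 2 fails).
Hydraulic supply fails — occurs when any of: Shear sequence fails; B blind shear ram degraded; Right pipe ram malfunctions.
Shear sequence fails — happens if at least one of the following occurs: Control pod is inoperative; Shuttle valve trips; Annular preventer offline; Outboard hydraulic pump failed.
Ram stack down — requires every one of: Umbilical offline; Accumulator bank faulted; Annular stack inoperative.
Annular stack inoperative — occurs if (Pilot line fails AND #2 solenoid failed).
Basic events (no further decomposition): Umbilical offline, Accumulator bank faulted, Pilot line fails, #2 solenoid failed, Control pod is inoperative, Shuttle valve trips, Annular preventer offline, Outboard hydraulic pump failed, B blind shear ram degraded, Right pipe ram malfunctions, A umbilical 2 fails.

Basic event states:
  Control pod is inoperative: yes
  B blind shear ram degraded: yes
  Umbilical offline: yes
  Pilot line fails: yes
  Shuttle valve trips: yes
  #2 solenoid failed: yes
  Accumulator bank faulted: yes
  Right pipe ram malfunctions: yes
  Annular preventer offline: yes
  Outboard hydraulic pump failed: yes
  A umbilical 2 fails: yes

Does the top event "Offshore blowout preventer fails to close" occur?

Annular stack inoperative [AND]: Pilot line fails=occurs, #2 solenoid failed=occurs → all inputs occur → occurs.
Ram stack down [AND]: Umbilical offline=occurs, Accumulator bank faulted=occurs, Annular stack inoperative=occurs → all inputs occur → occurs.
Shear sequence fails [OR]: Control pod is inoperative=occurs, Shuttle valve trips=occurs, Annular preventer offline=occurs, Outboard hydraulic pump failed=occurs → at least one input occurs → occurs.
Hydraulic supply fails [OR]: Shear sequence fails=occurs, B blind shear ram degraded=occurs, Right pipe ram malfunctions=occurs → at least one input occurs → occurs.
Offshore blowout preventer fails to close [AND]: Ram stack down=occurs, Hydraulic supply fails=occurs, A umbilical 2 fails=occurs → all inputs occur → occurs.

Yes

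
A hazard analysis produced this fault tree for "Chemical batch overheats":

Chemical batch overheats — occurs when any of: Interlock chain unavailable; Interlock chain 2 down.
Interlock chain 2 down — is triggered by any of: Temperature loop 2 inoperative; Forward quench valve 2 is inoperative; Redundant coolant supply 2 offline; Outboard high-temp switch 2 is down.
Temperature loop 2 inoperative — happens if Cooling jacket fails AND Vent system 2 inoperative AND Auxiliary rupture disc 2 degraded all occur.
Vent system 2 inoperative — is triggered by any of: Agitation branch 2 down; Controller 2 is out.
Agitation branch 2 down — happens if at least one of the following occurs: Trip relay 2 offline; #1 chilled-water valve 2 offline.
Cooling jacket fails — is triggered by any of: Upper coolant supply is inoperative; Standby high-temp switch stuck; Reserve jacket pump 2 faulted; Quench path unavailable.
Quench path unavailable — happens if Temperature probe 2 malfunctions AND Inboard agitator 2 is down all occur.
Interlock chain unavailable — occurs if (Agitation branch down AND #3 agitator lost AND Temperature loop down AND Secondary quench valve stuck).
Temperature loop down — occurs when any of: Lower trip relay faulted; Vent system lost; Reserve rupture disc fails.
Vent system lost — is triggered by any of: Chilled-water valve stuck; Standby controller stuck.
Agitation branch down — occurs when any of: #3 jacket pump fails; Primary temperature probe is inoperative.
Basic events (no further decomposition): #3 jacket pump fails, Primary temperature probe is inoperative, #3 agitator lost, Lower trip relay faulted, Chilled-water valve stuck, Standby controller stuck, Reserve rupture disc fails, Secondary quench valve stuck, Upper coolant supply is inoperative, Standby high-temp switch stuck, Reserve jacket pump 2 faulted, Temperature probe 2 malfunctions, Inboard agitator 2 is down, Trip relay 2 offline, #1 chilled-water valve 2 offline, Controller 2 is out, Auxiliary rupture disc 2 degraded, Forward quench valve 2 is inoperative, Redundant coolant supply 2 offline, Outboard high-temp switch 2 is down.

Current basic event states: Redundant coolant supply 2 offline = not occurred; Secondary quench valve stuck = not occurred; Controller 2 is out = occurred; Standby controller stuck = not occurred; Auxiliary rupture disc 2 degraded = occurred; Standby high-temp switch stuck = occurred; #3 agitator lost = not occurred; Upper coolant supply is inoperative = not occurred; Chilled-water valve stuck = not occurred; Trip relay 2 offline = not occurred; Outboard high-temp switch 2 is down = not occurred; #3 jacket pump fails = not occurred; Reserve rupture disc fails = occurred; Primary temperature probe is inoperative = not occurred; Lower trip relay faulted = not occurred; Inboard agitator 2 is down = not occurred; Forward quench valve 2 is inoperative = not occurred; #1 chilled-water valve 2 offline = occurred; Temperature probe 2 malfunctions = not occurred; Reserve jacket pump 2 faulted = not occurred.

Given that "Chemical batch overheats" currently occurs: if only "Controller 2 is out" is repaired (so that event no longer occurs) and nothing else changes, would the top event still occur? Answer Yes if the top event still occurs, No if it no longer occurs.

Counterfactual: set "Controller 2 is out" to not occurred.
Agitation branch down [OR]: #3 jacket pump fails=not, Primary temperature probe is inoperative=not → no input occurs → does not occur.
Vent system lost [OR]: Chilled-water valve stuck=not, Standby controller stuck=not → no input occurs → does not occur.
Temperature loop down [OR]: Lower trip relay faulted=not, Vent system lost=not, Reserve rupture disc fails=occurs → at least one input occurs → occurs.
Interlock chain unavailable [AND]: Agitation branch down=not, #3 agitator lost=not, Temperature loop down=occurs, Secondary quench valve stuck=not → not all inputs occur → does not occur.
Quench path unavailable [AND]: Temperature probe 2 malfunctions=not, Inboard agitator 2 is down=not → not all inputs occur → does not occur.
Cooling jacket fails [OR]: Upper coolant supply is inoperative=not, Standby high-temp switch stuck=occurs, Reserve jacket pump 2 faulted=not, Quench path unavailable=not → at least one input occurs → occurs.
Agitation branch 2 down [OR]: Trip relay 2 offline=not, #1 chilled-water valve 2 offline=occurs → at least one input occurs → occurs.
Vent system 2 inoperative [OR]: Agitation branch 2 down=occurs, Controller 2 is out=not → at least one input occurs → occurs.
Temperature loop 2 inoperative [AND]: Cooling jacket fails=occurs, Vent system 2 inoperative=occurs, Auxiliary rupture disc 2 degraded=occurs → all inputs occur → occurs.
Interlock chain 2 down [OR]: Temperature loop 2 inoperative=occurs, Forward quench valve 2 is inoperative=not, Redundant coolant supply 2 offline=not, Outboard high-temp switch 2 is down=not → at least one input occurs → occurs.
Chemical batch overheats [OR]: Interlock chain unavailable=not, Interlock chain 2 down=occurs → at least one input occurs → occurs.

Yes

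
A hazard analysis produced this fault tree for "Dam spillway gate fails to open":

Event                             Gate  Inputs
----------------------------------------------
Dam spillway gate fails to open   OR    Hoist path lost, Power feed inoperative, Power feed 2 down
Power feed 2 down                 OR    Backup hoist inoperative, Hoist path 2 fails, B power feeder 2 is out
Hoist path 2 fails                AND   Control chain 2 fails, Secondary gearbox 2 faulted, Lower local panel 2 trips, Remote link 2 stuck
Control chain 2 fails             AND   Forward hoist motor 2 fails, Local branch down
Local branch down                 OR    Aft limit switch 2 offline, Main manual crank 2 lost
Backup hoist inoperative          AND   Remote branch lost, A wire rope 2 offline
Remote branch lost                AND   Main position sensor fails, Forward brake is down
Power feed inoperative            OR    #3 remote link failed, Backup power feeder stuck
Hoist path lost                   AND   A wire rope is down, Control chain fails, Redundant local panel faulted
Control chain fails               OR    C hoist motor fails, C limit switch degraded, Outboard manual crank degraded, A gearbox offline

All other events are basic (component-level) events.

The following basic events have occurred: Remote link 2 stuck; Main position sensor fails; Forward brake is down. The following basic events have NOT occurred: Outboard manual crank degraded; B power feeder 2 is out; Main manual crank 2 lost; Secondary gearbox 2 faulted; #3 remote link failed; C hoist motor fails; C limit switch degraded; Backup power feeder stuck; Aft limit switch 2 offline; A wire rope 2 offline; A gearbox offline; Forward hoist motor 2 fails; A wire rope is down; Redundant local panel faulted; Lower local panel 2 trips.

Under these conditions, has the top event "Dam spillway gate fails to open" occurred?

No

Control chain fails [OR]: C hoist motor fails=not, C limit switch degraded=not, Outboard manual crank degraded=not, A gearbox offline=not → no input occurs → does not occur.
Hoist path lost [AND]: A wire rope is down=not, Control chain fails=not, Redundant local panel faulted=not → not all inputs occur → does not occur.
Power feed inoperative [OR]: #3 remote link failed=not, Backup power feeder stuck=not → no input occurs → does not occur.
Remote branch lost [AND]: Main position sensor fails=occurs, Forward brake is down=occurs → all inputs occur → occurs.
Backup hoist inoperative [AND]: Remote branch lost=occurs, A wire rope 2 offline=not → not all inputs occur → does not occur.
Local branch down [OR]: Aft limit switch 2 offline=not, Main manual crank 2 lost=not → no input occurs → does not occur.
Control chain 2 fails [AND]: Forward hoist motor 2 fails=not, Local branch down=not → not all inputs occur → does not occur.
Hoist path 2 fails [AND]: Control chain 2 fails=not, Secondary gearbox 2 faulted=not, Lower local panel 2 trips=not, Remote link 2 stuck=occurs → not all inputs occur → does not occur.
Power feed 2 down [OR]: Backup hoist inoperative=not, Hoist path 2 fails=not, B power feeder 2 is out=not → no input occurs → does not occur.
Dam spillway gate fails to open [OR]: Hoist path lost=not, Power feed inoperative=not, Power feed 2 down=not → no input occurs → does not occur.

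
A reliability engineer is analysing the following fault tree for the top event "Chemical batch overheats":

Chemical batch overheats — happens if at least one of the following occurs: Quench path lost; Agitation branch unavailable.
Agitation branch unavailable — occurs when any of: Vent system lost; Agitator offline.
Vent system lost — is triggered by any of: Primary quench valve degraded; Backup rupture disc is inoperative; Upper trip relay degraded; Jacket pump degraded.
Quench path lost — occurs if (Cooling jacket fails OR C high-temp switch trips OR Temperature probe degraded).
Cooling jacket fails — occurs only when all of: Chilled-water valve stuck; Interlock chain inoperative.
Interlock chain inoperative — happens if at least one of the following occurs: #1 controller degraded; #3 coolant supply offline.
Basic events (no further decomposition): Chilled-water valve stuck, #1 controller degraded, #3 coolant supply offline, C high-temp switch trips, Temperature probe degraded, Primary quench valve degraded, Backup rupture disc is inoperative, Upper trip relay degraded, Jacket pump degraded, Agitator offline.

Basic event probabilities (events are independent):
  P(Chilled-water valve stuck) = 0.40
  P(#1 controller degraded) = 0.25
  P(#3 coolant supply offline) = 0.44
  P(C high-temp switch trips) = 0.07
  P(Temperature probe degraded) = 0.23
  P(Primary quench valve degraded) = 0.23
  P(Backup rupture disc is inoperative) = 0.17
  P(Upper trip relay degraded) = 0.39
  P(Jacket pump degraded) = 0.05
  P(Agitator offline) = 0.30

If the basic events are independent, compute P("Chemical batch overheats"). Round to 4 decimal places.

0.8574

P(Interlock chain inoperative) [OR] = 1 − (1−0.25) × (1−0.44) = 0.580000
P(Cooling jacket fails) [AND] = 0.40 × 0.580000 = 0.232000
P(Quench path lost) [OR] = 1 − (1−0.232000) × (1−0.07) × (1−0.23) = 0.450035
P(Vent system lost) [OR] = 1 − (1−0.23) × (1−0.17) × (1−0.39) × (1−0.05) = 0.629642
P(Agitation branch unavailable) [OR] = 1 − (1−0.629642) × (1−0.30) = 0.740749
P(Chemical batch overheats) [OR] = 1 − (1−0.450035) × (1−0.740749) = 0.857421
Rounded to 4 decimal places: P(Chemical batch overheats) ≈ 0.8574.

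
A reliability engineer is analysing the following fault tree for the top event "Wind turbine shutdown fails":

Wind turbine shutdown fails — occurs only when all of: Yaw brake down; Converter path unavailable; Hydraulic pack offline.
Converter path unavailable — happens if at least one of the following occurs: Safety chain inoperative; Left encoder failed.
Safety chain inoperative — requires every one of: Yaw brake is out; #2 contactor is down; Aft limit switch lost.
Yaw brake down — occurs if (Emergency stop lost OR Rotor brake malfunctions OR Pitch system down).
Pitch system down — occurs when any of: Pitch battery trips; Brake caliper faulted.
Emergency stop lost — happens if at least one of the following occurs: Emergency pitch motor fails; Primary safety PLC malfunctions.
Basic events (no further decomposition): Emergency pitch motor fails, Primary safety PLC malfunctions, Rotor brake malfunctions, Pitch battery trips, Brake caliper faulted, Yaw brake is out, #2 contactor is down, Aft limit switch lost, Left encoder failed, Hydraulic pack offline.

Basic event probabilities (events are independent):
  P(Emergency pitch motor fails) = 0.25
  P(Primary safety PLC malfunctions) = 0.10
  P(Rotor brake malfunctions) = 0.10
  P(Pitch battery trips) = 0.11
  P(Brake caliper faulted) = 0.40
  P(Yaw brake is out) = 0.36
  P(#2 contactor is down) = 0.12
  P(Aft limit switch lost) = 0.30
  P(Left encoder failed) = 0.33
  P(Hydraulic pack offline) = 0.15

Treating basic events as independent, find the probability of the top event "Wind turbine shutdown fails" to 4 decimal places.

0.0343

P(Emergency stop lost) [OR] = 1 − (1−0.25) × (1−0.10) = 0.325000
P(Pitch system down) [OR] = 1 − (1−0.11) × (1−0.40) = 0.466000
P(Yaw brake down) [OR] = 1 − (1−0.325000) × (1−0.10) × (1−0.466000) = 0.675595
P(Safety chain inoperative) [AND] = 0.36 × 0.12 × 0.30 = 0.012960
P(Converter path unavailable) [OR] = 1 − (1−0.012960) × (1−0.33) = 0.338683
P(Wind turbine shutdown fails) [AND] = 0.675595 × 0.338683 × 0.15 = 0.034322
Rounded to 4 decimal places: P(Wind turbine shutdown fails) ≈ 0.0343.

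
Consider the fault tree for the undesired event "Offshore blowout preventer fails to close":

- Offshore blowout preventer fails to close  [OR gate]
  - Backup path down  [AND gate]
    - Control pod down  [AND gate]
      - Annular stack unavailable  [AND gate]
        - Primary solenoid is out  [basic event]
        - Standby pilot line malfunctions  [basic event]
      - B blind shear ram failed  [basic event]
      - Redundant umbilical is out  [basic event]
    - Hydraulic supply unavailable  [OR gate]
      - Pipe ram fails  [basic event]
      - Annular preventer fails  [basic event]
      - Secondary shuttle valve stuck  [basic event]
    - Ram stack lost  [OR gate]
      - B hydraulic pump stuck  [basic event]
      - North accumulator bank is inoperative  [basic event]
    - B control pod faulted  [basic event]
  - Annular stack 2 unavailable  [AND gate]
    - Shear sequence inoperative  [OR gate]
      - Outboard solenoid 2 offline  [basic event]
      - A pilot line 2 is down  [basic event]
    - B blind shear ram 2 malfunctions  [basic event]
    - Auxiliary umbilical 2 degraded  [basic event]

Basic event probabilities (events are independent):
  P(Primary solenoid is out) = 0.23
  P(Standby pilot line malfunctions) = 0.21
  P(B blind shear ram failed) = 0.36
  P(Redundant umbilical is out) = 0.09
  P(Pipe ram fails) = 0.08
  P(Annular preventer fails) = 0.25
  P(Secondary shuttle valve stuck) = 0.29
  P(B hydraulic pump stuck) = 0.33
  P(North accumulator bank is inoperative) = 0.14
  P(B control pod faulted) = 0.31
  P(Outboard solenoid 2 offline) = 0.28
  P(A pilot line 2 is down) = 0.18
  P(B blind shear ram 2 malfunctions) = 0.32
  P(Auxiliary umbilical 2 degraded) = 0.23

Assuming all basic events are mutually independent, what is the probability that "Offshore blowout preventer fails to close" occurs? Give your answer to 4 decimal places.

P(Annular stack unavailable) [AND] = 0.23 × 0.21 = 0.048300
P(Control pod down) [AND] = 0.048300 × 0.36 × 0.09 = 0.001565
P(Hydraulic supply unavailable) [OR] = 1 − (1−0.08) × (1−0.25) × (1−0.29) = 0.510100
P(Ram stack lost) [OR] = 1 − (1−0.33) × (1−0.14) = 0.423800
P(Backup path down) [AND] = 0.001565 × 0.510100 × 0.423800 × 0.31 = 0.000105
P(Shear sequence inoperative) [OR] = 1 − (1−0.28) × (1−0.18) = 0.409600
P(Annular stack 2 unavailable) [AND] = 0.409600 × 0.32 × 0.23 = 0.030147
P(Offshore blowout preventer fails to close) [OR] = 1 − (1−0.000105) × (1−0.030147) = 0.030249
Rounded to 4 decimal places: P(Offshore blowout preventer fails to close) ≈ 0.0302.

0.0302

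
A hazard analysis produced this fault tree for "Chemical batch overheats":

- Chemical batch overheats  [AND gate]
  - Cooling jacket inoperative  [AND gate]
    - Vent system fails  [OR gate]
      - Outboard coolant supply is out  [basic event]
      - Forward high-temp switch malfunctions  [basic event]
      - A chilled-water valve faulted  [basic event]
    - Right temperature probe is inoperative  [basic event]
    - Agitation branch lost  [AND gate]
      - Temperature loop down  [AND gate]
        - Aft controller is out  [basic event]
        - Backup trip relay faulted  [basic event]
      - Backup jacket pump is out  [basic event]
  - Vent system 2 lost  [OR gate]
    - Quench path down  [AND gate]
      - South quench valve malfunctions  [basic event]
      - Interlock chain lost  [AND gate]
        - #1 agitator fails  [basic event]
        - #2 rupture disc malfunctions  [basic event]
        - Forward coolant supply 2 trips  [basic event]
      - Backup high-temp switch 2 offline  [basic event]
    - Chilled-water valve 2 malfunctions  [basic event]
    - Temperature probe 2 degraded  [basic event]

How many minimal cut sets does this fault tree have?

Vent system fails [OR]: union of children's cut sets → 3 cut set(s).
Temperature loop down [AND]: one cut set from each child combined → 1 × 1 = 1 cut set(s).
Agitation branch lost [AND]: one cut set from each child combined → 1 × 1 = 1 cut set(s).
Cooling jacket inoperative [AND]: one cut set from each child combined → 3 × 1 × 1 = 3 cut set(s).
Interlock chain lost [AND]: one cut set from each child combined → 1 × 1 × 1 = 1 cut set(s).
Quench path down [AND]: one cut set from each child combined → 1 × 1 × 1 = 1 cut set(s).
Vent system 2 lost [OR]: union of children's cut sets → 3 cut set(s).
Chemical batch overheats [AND]: one cut set from each child combined → 3 × 3 = 9 cut set(s).
Minimal cut sets: {#1 agitator fails, #2 rupture disc malfunctions, Aft controller is out, Backup high-temp switch 2 offline, Backup jacket pump is out, Backup trip relay faulted, Forward coolant supply 2 trips, Outboard coolant supply is out, Right temperature probe is inoperative, South quench valve malfunctions}; {Aft controller is out, Backup jacket pump is out, Backup trip relay faulted, Chilled-water valve 2 malfunctions, Outboard coolant supply is out, Right temperature probe is inoperative}; {Aft controller is out, Backup jacket pump is out, Backup trip relay faulted, Outboard coolant supply is out, Right temperature probe is inoperative, Temperature probe 2 degraded}; {#1 agitator fails, #2 rupture disc malfunctions, Aft controller is out, Backup high-temp switch 2 offline, Backup jacket pump is out, Backup trip relay faulted, Forward coolant supply 2 trips, Forward high-temp switch malfunctions, Right temperature probe is inoperative, South quench valve malfunctions}; {Aft controller is out, Backup jacket pump is out, Backup trip relay faulted, Chilled-water valve 2 malfunctions, Forward high-temp switch malfunctions, Right temperature probe is inoperative}; {Aft controller is out, Backup jacket pump is out, Backup trip relay faulted, Forward high-temp switch malfunctions, Right temperature probe is inoperative, Temperature probe 2 degraded}; {#1 agitator fails, #2 rupture disc malfunctions, A chilled-water valve faulted, Aft controller is out, Backup high-temp switch 2 offline, Backup jacket pump is out, Backup trip relay faulted, Forward coolant supply 2 trips, Right temperature probe is inoperative, South quench valve malfunctions}; {A chilled-water valve faulted, Aft controller is out, Backup jacket pump is out, Backup trip relay faulted, Chilled-water valve 2 malfunctions, Right temperature probe is inoperative}; {A chilled-water valve faulted, Aft controller is out, Backup jacket pump is out, Backup trip relay faulted, Right temperature probe is inoperative, Temperature probe 2 degraded}.

9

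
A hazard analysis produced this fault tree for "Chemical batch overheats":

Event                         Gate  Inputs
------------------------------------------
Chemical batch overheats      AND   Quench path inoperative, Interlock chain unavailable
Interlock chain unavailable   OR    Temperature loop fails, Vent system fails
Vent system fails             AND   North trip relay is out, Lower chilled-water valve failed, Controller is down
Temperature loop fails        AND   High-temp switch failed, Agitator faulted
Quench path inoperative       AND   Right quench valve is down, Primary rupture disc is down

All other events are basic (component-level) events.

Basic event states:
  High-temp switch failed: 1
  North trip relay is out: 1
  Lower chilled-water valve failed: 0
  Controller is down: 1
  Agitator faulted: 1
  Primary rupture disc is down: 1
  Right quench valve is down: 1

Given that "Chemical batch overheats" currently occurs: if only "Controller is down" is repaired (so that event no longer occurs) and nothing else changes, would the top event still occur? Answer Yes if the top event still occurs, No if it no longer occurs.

Yes

Counterfactual: set "Controller is down" to not occurred.
Quench path inoperative [AND]: Right quench valve is down=occurs, Primary rupture disc is down=occurs → all inputs occur → occurs.
Temperature loop fails [AND]: High-temp switch failed=occurs, Agitator faulted=occurs → all inputs occur → occurs.
Vent system fails [AND]: North trip relay is out=occurs, Lower chilled-water valve failed=not, Controller is down=not → not all inputs occur → does not occur.
Interlock chain unavailable [OR]: Temperature loop fails=occurs, Vent system fails=not → at least one input occurs → occurs.
Chemical batch overheats [AND]: Quench path inoperative=occurs, Interlock chain unavailable=occurs → all inputs occur → occurs.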